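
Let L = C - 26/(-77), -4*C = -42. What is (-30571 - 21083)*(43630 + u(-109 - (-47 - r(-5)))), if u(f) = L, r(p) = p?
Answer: -173575234803/77 ≈ -2.2542e+9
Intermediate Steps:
C = 21/2 (C = -1/4*(-42) = 21/2 ≈ 10.500)
L = 1669/154 (L = 21/2 - 26/(-77) = 21/2 - 26*(-1/77) = 21/2 + 26/77 = 1669/154 ≈ 10.838)
u(f) = 1669/154
(-30571 - 21083)*(43630 + u(-109 - (-47 - r(-5)))) = (-30571 - 21083)*(43630 + 1669/154) = -51654*6720689/154 = -173575234803/77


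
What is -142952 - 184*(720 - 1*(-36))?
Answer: -282056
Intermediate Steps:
-142952 - 184*(720 - 1*(-36)) = -142952 - 184*(720 + 36) = -142952 - 184*756 = -142952 - 139104 = -282056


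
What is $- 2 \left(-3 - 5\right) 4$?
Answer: $64$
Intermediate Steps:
$- 2 \left(-3 - 5\right) 4 = - 2 \left(-8\right) 4 = - \left(-16\right) 4 = \left(-1\right) \left(-64\right) = 64$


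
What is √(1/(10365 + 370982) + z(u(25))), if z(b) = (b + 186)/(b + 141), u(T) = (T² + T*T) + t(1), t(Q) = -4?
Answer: 3*√32093622584238011/528928289 ≈ 1.0161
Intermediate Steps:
u(T) = -4 + 2*T² (u(T) = (T² + T*T) - 4 = (T² + T²) - 4 = 2*T² - 4 = -4 + 2*T²)
z(b) = (186 + b)/(141 + b)
√(1/(10365 + 370982) + z(u(25))) = √(1/(10365 + 370982) + (186 + (-4 + 2*25²))/(141 + (-4 + 2*25²))) = √(1/381347 + (186 + (-4 + 2*625))/(141 + (-4 + 2*625))) = √(1/381347 + (186 + (-4 + 1250))/(141 + (-4 + 1250))) = √(1/381347 + (186 + 1246)/(141 + 1246)) = √(1/381347 + 1432/1387) = √(546090291/528928289) = 3*√32093622584238011/528928289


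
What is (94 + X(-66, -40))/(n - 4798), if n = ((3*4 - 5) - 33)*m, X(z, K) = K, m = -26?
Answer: -3/229 ≈ -0.013100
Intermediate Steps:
n = 676 (n = ((3*4 - 5) - 33)*(-26) = ((12 - 5) - 33)*(-26) = (7 - 33)*(-26) = -26*(-26) = 676)
(94 + X(-66, -40))/(n - 4798) = (94 - 40)/(676 - 4798) = 54/(-4122) = 54*(-1/4122) = -3/229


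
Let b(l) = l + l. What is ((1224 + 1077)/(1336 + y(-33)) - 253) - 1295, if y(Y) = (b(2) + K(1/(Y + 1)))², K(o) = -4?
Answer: -2065827/1336 ≈ -1546.3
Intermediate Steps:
b(l) = 2*l
y(Y) = 0 (y(Y) = (2*2 - 4)² = (4 - 4)² = 0² = 0)
((1224 + 1077)/(1336 + y(-33)) - 253) - 1295 = ((1224 + 1077)/(1336 + 0) - 253) - 1295 = (2301/1336 - 253) - 1295 = -335707/1336 - 1295 = -2065827/1336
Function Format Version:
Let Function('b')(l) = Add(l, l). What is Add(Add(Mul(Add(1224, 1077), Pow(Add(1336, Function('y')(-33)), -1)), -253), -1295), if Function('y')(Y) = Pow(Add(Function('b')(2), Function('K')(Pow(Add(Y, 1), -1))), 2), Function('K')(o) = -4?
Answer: Rational(-2065827, 1336) ≈ -1546.3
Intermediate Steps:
Function('b')(l) = Mul(2, l)
Function('y')(Y) = 0 (Function('y')(Y) = Pow(Add(Mul(2, 2), -4), 2) = Pow(Add(4, -4), 2) = Pow(0, 2) = 0)
Add(Add(Mul(Add(1224, 1077), Pow(Add(1336, Function('y')(-33)), -1)), -253), -1295) = Add(Add(Mul(Add(1224, 1077), Pow(Add(1336, 0), -1)), -253), -1295) = Add(Add(Mul(2301, Pow(1336, -1)), -253), -1295) = Add(Add(Mul(2301, Rational(1, 1336)), -253), -1295) = Add(Add(Rational(2301, 1336), -253), -1295) = Add(Rational(-335707, 1336), -1295) = Rational(-2065827, 1336)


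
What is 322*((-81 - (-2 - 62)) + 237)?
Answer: 70840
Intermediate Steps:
322*((-81 - (-2 - 62)) + 237) = 322*((-81 - 1*(-64)) + 237) = 322*((-81 + 64) + 237) = 322*(-17 + 237) = 322*220 = 70840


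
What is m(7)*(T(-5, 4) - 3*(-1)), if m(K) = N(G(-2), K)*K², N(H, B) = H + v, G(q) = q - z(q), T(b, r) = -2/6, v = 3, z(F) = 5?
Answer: -1568/3 ≈ -522.67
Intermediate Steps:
T(b, r) = -⅓ (T(b, r) = -2*⅙ = -⅓)
G(q) = -5 + q (G(q) = q - 1*5 = q - 5 = -5 + q)
N(H, B) = 3 + H (N(H, B) = H + 3 = 3 + H)
m(K) = -4*K² (m(K) = (3 + (-5 - 2))*K² = (3 - 7)*K² = -4*K²)
m(7)*(T(-5, 4) - 3*(-1)) = (-4*7²)*(-⅓ - 3*(-1)) = (-4*49)*(-⅓ + 3) = -196*8/3 = -1568/3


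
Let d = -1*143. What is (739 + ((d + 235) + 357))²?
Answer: 1411344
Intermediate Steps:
d = -143
(739 + ((d + 235) + 357))² = (739 + ((-143 + 235) + 357))² = (739 + (92 + 357))² = (739 + 449)² = 1188² = 1411344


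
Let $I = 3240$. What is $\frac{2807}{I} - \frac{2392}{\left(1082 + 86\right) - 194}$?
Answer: $- \frac{2508031}{1577880} \approx -1.5895$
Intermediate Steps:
$\frac{2807}{I} - \frac{2392}{\left(1082 + 86\right) - 194} = \frac{2807}{3240} - \frac{2392}{\left(1082 + 86\right) - 194} = 2807 \cdot \frac{1}{3240} - \frac{2392}{1168 - 194} = \frac{2807}{3240} - \frac{2392}{974} = \frac{2807}{3240} - \frac{1196}{487} = - \frac{2508031}{1577880}$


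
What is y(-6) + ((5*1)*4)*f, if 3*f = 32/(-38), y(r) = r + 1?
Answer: -605/57 ≈ -10.614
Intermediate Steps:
y(r) = 1 + r
f = -16/57 (f = (32/(-38))/3 = (32*(-1/38))/3 = (⅓)*(-16/19) = -16/57 ≈ -0.28070)
y(-6) + ((5*1)*4)*f = (1 - 6) + ((5*1)*4)*(-16/57) = -5 + (5*4)*(-16/57) = -5 + 20*(-16/57) = -5 - 320/57 = -605/57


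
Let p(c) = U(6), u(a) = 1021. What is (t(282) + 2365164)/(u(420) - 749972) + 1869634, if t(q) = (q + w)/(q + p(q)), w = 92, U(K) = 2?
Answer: 198837188205153/106351042 ≈ 1.8696e+6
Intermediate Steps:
p(c) = 2
t(q) = (92 + q)/(2 + q) (t(q) = (q + 92)/(q + 2) = (92 + q)/(2 + q))
(t(282) + 2365164)/(u(420) - 749972) + 1869634 = ((92 + 282)/(2 + 282) + 2365164)/(1021 - 749972) + 1869634 = (374/284 + 2365164)/(-748951) + 1869634 = ((1/284)*374 + 2365164)*(-1/748951) + 1869634 = (187/142 + 2365164)*(-1/748951) + 1869634 = (335853475/142)*(-1/748951) + 1869634 = -335853475/106351042 + 1869634 = 198837188205153/106351042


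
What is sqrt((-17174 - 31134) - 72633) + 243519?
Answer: 243519 + I*sqrt(120941) ≈ 2.4352e+5 + 347.77*I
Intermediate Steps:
sqrt((-17174 - 31134) - 72633) + 243519 = sqrt(-48308 - 72633) + 243519 = sqrt(-120941) + 243519 = I*sqrt(120941) + 243519 = 243519 + I*sqrt(120941)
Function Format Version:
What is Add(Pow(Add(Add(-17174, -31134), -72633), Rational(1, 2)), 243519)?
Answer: Add(243519, Mul(I, Pow(120941, Rational(1, 2)))) ≈ Add(2.4352e+5, Mul(347.77, I))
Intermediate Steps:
Add(Pow(Add(Add(-17174, -31134), -72633), Rational(1, 2)), 243519) = Add(Pow(Add(-48308, -72633), Rational(1, 2)), 243519) = Add(Pow(-120941, Rational(1, 2)), 243519) = Add(Mul(I, Pow(120941, Rational(1, 2))), 243519) = Add(243519, Mul(I, Pow(120941, Rational(1, 2))))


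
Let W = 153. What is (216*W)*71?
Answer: 2346408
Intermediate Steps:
(216*W)*71 = (216*153)*71 = 33048*71 = 2346408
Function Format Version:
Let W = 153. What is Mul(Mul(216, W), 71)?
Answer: 2346408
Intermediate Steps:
Mul(Mul(216, W), 71) = Mul(Mul(216, 153), 71) = Mul(33048, 71) = 2346408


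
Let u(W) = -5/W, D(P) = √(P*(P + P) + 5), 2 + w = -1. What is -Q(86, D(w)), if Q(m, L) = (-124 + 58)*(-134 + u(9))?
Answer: -26642/3 ≈ -8880.7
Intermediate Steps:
w = -3 (w = -2 - 1 = -3)
D(P) = √(5 + 2*P²) (D(P) = √(P*(2*P) + 5) = √(2*P² + 5) = √(5 + 2*P²))
Q(m, L) = 26642/3 (Q(m, L) = (-124 + 58)*(-134 - 5/9) = -66*(-134 - 5*⅑) = -66*(-134 - 5/9) = -66*(-1211/9) = 26642/3)
-Q(86, D(w)) = -1*26642/3 = -26642/3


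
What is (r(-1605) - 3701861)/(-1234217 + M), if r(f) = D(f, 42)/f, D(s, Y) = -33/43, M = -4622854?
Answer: 28387104098/44913972785 ≈ 0.63203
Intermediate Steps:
D(s, Y) = -33/43 (D(s, Y) = -33*1/43 = -33/43)
r(f) = -33/(43*f)
(r(-1605) - 3701861)/(-1234217 + M) = (-33/43/(-1605) - 3701861)/(-1234217 - 4622854) = (-33/43*(-1/1605) - 3701861)/(-5857071) = (11/23005 - 3701861)*(-1/5857071) = -85161312294/23005*(-1/5857071) = 28387104098/44913972785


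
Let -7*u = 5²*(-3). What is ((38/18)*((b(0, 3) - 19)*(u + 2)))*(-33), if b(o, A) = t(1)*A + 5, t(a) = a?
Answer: 204611/21 ≈ 9743.4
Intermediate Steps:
b(o, A) = 5 + A (b(o, A) = 1*A + 5 = A + 5 = 5 + A)
u = 75/7 (u = -5²*(-3)/7 = -25*(-3)/7 = -⅐*(-75) = 75/7 ≈ 10.714)
((38/18)*((b(0, 3) - 19)*(u + 2)))*(-33) = ((38/18)*(((5 + 3) - 19)*(75/7 + 2)))*(-33) = ((38*(1/18))*((8 - 19)*(89/7)))*(-33) = (19*(-11*89/7)/9)*(-33) = ((19/9)*(-979/7))*(-33) = -18601/63*(-33) = 204611/21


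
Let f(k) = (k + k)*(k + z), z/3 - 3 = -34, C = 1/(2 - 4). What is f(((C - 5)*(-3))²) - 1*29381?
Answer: 545765/8 ≈ 68221.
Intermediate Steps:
C = -½ (C = 1/(-2) = -½ ≈ -0.50000)
z = -93 (z = 9 + 3*(-34) = 9 - 102 = -93)
f(k) = 2*k*(-93 + k) (f(k) = (k + k)*(k - 93) = (2*k)*(-93 + k) = 2*k*(-93 + k))
f(((C - 5)*(-3))²) - 1*29381 = 2*((-½ - 5)*(-3))²*(-93 + ((-½ - 5)*(-3))²) - 1*29381 = 2*(-11/2*(-3))²*(-93 + (-11/2*(-3))²) - 29381 = 2*(33/2)²*(-93 + (33/2)²) - 29381 = 2*(1089/4)*(-93 + 1089/4) - 29381 = 2*(1089/4)*(717/4) - 29381 = 780813/8 - 29381 = 545765/8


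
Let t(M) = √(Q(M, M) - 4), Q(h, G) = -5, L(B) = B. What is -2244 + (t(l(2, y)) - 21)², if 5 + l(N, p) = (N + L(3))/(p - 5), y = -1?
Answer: -1812 - 126*I ≈ -1812.0 - 126.0*I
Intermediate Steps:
l(N, p) = -5 + (3 + N)/(-5 + p) (l(N, p) = -5 + (N + 3)/(p - 5) = -5 + (3 + N)/(-5 + p))
t(M) = 3*I (t(M) = √(-5 - 4) = √(-9) = 3*I)
-2244 + (t(l(2, y)) - 21)² = -2244 + (3*I - 21)² = -2244 + (-21 + 3*I)²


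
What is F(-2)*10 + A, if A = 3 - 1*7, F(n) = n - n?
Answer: -4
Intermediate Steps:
F(n) = 0
A = -4 (A = 3 - 7 = -4)
F(-2)*10 + A = 0*10 - 4 = 0 - 4 = -4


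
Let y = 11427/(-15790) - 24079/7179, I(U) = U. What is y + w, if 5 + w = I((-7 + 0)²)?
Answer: 4525440197/113356410 ≈ 39.922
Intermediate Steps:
w = 44 (w = -5 + (-7 + 0)² = -5 + (-7)² = -5 + 49 = 44)
y = -462241843/113356410 (y = 11427*(-1/15790) - 24079*1/7179 = -11427/15790 - 24079/7179 = -462241843/113356410 ≈ -4.0778)
y + w = -462241843/113356410 + 44 = 4525440197/113356410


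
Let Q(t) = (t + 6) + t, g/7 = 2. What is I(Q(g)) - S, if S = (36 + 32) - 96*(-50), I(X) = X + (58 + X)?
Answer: -4742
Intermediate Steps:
g = 14 (g = 7*2 = 14)
Q(t) = 6 + 2*t (Q(t) = (6 + t) + t = 6 + 2*t)
I(X) = 58 + 2*X
S = 4868 (S = 68 + 4800 = 4868)
I(Q(g)) - S = (58 + 2*(6 + 2*14)) - 1*4868 = (58 + 2*(6 + 28)) - 4868 = (58 + 2*34) - 4868 = (58 + 68) - 4868 = 126 - 4868 = -4742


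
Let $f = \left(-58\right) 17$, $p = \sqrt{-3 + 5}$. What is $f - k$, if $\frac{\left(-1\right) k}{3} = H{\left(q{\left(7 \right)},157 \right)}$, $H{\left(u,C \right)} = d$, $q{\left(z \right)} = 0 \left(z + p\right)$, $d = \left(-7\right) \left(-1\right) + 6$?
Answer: $-947$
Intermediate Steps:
$p = \sqrt{2} \approx 1.4142$
$d = 13$ ($d = 7 + 6 = 13$)
$q{\left(z \right)} = 0$ ($q{\left(z \right)} = 0 \left(z + \sqrt{2}\right) = 0$)
$H{\left(u,C \right)} = 13$
$f = -986$
$k = -39$ ($k = \left(-3\right) 13 = -39$)
$f - k = -986 - -39 = -986 + 39 = -947$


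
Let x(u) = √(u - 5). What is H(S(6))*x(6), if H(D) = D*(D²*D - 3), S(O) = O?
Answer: 1278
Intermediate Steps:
H(D) = D*(-3 + D³) (H(D) = D*(D³ - 3) = D*(-3 + D³))
x(u) = √(-5 + u)
H(S(6))*x(6) = (6*(-3 + 6³))*√(-5 + 6) = (6*(-3 + 216))*√1 = (6*213)*1 = 1278*1 = 1278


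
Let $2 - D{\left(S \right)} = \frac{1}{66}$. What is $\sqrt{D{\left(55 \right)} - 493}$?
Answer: $\frac{i \sqrt{2138862}}{66} \approx 22.159 i$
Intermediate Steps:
$D{\left(S \right)} = \frac{131}{66}$ ($D{\left(S \right)} = 2 - \frac{1}{66} = \frac{131}{66}$)
$\sqrt{D{\left(55 \right)} - 493} = \sqrt{\frac{131}{66} - 493} = \sqrt{- \frac{32407}{66}} = \frac{i \sqrt{2138862}}{66}$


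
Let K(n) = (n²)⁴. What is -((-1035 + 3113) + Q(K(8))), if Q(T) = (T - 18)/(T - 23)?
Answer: -34879784252/16777193 ≈ -2079.0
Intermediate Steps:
K(n) = n⁸
Q(T) = (-18 + T)/(-23 + T)
-((-1035 + 3113) + Q(K(8))) = -((-1035 + 3113) + (-18 + 8⁸)/(-23 + 8⁸)) = -(2078 + (-18 + 16777216)/(-23 + 16777216)) = -(2078 + 16777198/16777193) = -1*34879784252/16777193 = -34879784252/16777193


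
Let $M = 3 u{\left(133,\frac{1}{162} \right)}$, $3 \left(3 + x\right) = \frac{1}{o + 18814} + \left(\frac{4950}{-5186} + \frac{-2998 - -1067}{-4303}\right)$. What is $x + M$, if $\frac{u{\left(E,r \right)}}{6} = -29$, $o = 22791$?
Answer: $- \frac{243791251361952}{464215234795} \approx -525.17$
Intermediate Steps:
$u{\left(E,r \right)} = -174$ ($u{\left(E,r \right)} = 6 \left(-29\right) = -174$)
$x = - \frac{1470898798962}{464215234795}$ ($x = -3 + \frac{\frac{1}{22791 + 18814} + \left(\frac{4950}{-5186} + \frac{-2998 - -1067}{-4303}\right)}{3} = -3 + \frac{\frac{1}{41605} + \left(4950 \left(- \frac{1}{5186}\right) + \left(-2998 + 1067\right) \left(- \frac{1}{4303}\right)\right)}{3} = -3 + \frac{\frac{1}{41605} - \frac{5642842}{11157679}}{3} = -3 + \frac{1}{3} \left(- \frac{234759283731}{464215234795}\right) = -3 - \frac{78253094577}{464215234795} = - \frac{1470898798962}{464215234795} \approx -3.1686$)
$M = -522$ ($M = 3 \left(-174\right) = -522$)
$x + M = - \frac{1470898798962}{464215234795} - 522 = - \frac{243791251361952}{464215234795}$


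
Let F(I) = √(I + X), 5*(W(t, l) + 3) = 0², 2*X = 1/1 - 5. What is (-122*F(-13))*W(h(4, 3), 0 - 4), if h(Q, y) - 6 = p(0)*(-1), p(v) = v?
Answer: 366*I*√15 ≈ 1417.5*I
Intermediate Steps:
h(Q, y) = 6 (h(Q, y) = 6 + 0*(-1) = 6 + 0 = 6)
X = -2 (X = (1/1 - 5)/2 = (1 - 5)/2 = (½)*(-4) = -2)
W(t, l) = -3 (W(t, l) = -3 + (⅕)*0² = -3 + (⅕)*0 = -3 + 0 = -3)
F(I) = √(-2 + I) (F(I) = √(I - 2) = √(-2 + I))
(-122*F(-13))*W(h(4, 3), 0 - 4) = -122*√(-2 - 13)*(-3) = -122*I*√15*(-3) = 366*I*√15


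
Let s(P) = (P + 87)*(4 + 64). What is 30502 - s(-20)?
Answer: 25946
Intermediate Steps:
s(P) = 5916 + 68*P (s(P) = (87 + P)*68 = 5916 + 68*P)
30502 - s(-20) = 30502 - (5916 + 68*(-20)) = 30502 - (5916 - 1360) = 30502 - 1*4556 = 30502 - 4556 = 25946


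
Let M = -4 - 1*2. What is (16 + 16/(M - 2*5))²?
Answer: 225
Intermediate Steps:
M = -6 (M = -4 - 2 = -6)
(16 + 16/(M - 2*5))² = (16 + 16/(-6 - 2*5))² = (16 + 16/(-6 - 10))² = (16 + 16/(-16))² = (16 + 16*(-1/16))² = (16 - 1)² = 15² = 225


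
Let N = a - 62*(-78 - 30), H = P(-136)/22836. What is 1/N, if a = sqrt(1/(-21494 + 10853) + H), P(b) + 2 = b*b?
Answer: 8747923536/58576094939143 - sqrt(1328198161962738)/1815858943113433 ≈ 0.00014932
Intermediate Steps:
P(b) = -2 + b**2 (P(b) = -2 + b*b = -2 + b**2)
H = 9247/11418 (H = (-2 + (-136)**2)/22836 = (-2 + 18496)*(1/22836) = 18494*(1/22836) = 9247/11418 ≈ 0.80986)
a = sqrt(1328198161962738)/40499646 (a = sqrt(1/(-21494 + 10853) + 9247/11418) = sqrt(1/(-10641) + 9247/11418) = sqrt(-1/10641 + 9247/11418) = sqrt(32795303/40499646) = sqrt(1328198161962738)/40499646 ≈ 0.89987)
N = 6696 + sqrt(1328198161962738)/40499646 (N = sqrt(1328198161962738)/40499646 - 62*(-78 - 30) = sqrt(1328198161962738)/40499646 - 62*(-108) = sqrt(1328198161962738)/40499646 + 6696 = 6696 + sqrt(1328198161962738)/40499646 ≈ 6696.9)
1/N = 1/(6696 + sqrt(1328198161962738)/40499646)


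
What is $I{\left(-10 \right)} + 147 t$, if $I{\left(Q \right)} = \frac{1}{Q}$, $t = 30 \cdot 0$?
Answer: $- \frac{1}{10} \approx -0.1$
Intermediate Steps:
$t = 0$
$I{\left(-10 \right)} + 147 t = \frac{1}{-10} + 147 \cdot 0 = - \frac{1}{10} + 0 = - \frac{1}{10}$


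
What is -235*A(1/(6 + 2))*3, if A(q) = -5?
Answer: 3525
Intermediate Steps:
-235*A(1/(6 + 2))*3 = -(-1175)*3 = -235*(-15) = 3525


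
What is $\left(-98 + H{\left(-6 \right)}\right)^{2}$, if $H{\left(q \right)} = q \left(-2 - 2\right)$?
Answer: $5476$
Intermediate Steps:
$H{\left(q \right)} = - 4 q$ ($H{\left(q \right)} = q \left(-4\right) = - 4 q$)
$\left(-98 + H{\left(-6 \right)}\right)^{2} = \left(-98 - -24\right)^{2} = \left(-98 + 24\right)^{2} = \left(-74\right)^{2} = 5476$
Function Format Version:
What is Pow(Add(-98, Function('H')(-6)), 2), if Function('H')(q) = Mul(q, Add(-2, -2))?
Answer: 5476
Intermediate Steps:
Function('H')(q) = Mul(-4, q) (Function('H')(q) = Mul(q, -4) = Mul(-4, q))
Pow(Add(-98, Function('H')(-6)), 2) = Pow(Add(-98, Mul(-4, -6)), 2) = Pow(Add(-98, 24), 2) = Pow(-74, 2) = 5476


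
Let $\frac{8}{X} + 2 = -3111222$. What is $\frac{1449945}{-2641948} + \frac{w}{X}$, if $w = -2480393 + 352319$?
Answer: $\frac{2186514110627407311}{2641948} \approx 8.2761 \cdot 10^{11}$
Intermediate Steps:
$X = - \frac{1}{388903}$ ($X = \frac{8}{-2 - 3111222} = \frac{8}{-3111224} = 8 \left(- \frac{1}{3111224}\right) = - \frac{1}{388903} \approx -2.5713 \cdot 10^{-6}$)
$w = -2128074$
$\frac{1449945}{-2641948} + \frac{w}{X} = \frac{1449945}{-2641948} - \frac{2128074}{- \frac{1}{388903}} = 1449945 \left(- \frac{1}{2641948}\right) - -827614362822 = - \frac{1449945}{2641948} + 827614362822 = \frac{2186514110627407311}{2641948}$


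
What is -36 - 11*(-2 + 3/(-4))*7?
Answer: 703/4 ≈ 175.75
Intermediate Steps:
-36 - 11*(-2 + 3/(-4))*7 = -36 - 11*(-2 + 3*(-¼))*7 = -36 - 11*(-2 - ¾)*7 = -36 - (-121)*7/4 = -36 - 11*(-77/4) = -36 + 847/4 = 703/4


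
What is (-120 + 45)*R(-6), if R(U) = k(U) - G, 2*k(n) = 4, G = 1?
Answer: -75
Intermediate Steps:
k(n) = 2 (k(n) = (1/2)*4 = 2)
R(U) = 1 (R(U) = 2 - 1*1 = 2 - 1 = 1)
(-120 + 45)*R(-6) = (-120 + 45)*1 = -75*1 = -75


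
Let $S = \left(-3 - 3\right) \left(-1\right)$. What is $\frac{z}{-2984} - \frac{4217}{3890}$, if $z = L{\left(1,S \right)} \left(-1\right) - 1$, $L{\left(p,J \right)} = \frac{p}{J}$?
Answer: $- \frac{37736969}{34823280} \approx -1.0837$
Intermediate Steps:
$S = 6$ ($S = \left(-6\right) \left(-1\right) = 6$)
$z = - \frac{7}{6}$ ($z = 1 \cdot \frac{1}{6} \left(-1\right) - 1 = \frac{1}{6} \left(-1\right) - 1 = - \frac{1}{6} - 1 = - \frac{7}{6} \approx -1.1667$)
$\frac{z}{-2984} - \frac{4217}{3890} = - \frac{7}{6 \left(-2984\right)} - \frac{4217}{3890} = \left(- \frac{7}{6}\right) \left(- \frac{1}{2984}\right) - \frac{4217}{3890} = \frac{7}{17904} - \frac{4217}{3890} = - \frac{37736969}{34823280}$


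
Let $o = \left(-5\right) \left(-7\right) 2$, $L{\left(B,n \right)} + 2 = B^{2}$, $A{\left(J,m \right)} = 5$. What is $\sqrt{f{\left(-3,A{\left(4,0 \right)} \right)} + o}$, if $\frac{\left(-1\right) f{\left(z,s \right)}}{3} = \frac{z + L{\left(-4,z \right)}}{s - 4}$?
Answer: $\sqrt{37} \approx 6.0828$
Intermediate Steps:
$L{\left(B,n \right)} = -2 + B^{2}$
$o = 70$ ($o = 35 \cdot 2 = 70$)
$f{\left(z,s \right)} = - \frac{3 \left(14 + z\right)}{-4 + s}$ ($f{\left(z,s \right)} = - 3 \frac{z - \left(2 - \left(-4\right)^{2}\right)}{s - 4} = - 3 \frac{z + \left(-2 + 16\right)}{-4 + s} = - 3 \frac{z + 14}{-4 + s} = - 3 \frac{14 + z}{-4 + s} = - \frac{3 \left(14 + z\right)}{-4 + s}$)
$\sqrt{f{\left(-3,A{\left(4,0 \right)} \right)} + o} = \sqrt{\frac{3 \left(-14 - -3\right)}{-4 + 5} + 70} = \sqrt{\frac{3 \left(-14 + 3\right)}{1} + 70} = \sqrt{3 \cdot 1 \left(-11\right) + 70} = \sqrt{-33 + 70} = \sqrt{37}$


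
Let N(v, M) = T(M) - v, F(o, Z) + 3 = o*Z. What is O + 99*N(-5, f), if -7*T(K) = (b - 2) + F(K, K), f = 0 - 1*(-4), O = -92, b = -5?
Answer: 2227/7 ≈ 318.14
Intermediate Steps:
F(o, Z) = -3 + Z*o (F(o, Z) = -3 + o*Z = -3 + Z*o)
f = 4 (f = 0 + 4 = 4)
T(K) = 10/7 - K²/7 (T(K) = -((-5 - 2) + (-3 + K*K))/7 = -(-7 + (-3 + K²))/7 = -(-10 + K²)/7 = 10/7 - K²/7)
N(v, M) = 10/7 - v - M²/7 (N(v, M) = (10/7 - M²/7) - v = 10/7 - v - M²/7)
O + 99*N(-5, f) = -92 + 99*(10/7 - 1*(-5) - ⅐*4²) = -92 + 99*(10/7 + 5 - ⅐*16) = -92 + 99*(10/7 + 5 - 16/7) = -92 + 99*(29/7) = -92 + 2871/7 = 2227/7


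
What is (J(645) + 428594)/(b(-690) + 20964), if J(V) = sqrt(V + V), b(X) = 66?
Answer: 214297/10515 + sqrt(1290)/21030 ≈ 20.382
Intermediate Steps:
J(V) = sqrt(2)*sqrt(V) (J(V) = sqrt(2*V) = sqrt(2)*sqrt(V))
(J(645) + 428594)/(b(-690) + 20964) = (sqrt(2)*sqrt(645) + 428594)/(66 + 20964) = (sqrt(1290) + 428594)/21030 = (428594 + sqrt(1290))*(1/21030) = 214297/10515 + sqrt(1290)/21030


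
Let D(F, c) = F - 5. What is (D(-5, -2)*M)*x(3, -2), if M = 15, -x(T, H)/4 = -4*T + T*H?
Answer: -10800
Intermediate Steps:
x(T, H) = 16*T - 4*H*T (x(T, H) = -4*(-4*T + T*H) = -4*(-4*T + H*T) = 16*T - 4*H*T)
D(F, c) = -5 + F
(D(-5, -2)*M)*x(3, -2) = ((-5 - 5)*15)*(4*3*(4 - 1*(-2))) = (-10*15)*(4*3*(4 + 2)) = -600*3*6 = -150*72 = -10800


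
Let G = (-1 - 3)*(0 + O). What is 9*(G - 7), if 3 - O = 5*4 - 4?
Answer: 405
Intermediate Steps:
O = -13 (O = 3 - (5*4 - 4) = 3 - (20 - 4) = 3 - 1*16 = 3 - 16 = -13)
G = 52 (G = (-1 - 3)*(0 - 13) = -4*(-13) = 52)
9*(G - 7) = 9*(52 - 7) = 9*45 = 405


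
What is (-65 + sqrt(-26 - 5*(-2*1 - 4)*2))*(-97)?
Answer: 6305 - 97*sqrt(34) ≈ 5739.4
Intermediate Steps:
(-65 + sqrt(-26 - 5*(-2*1 - 4)*2))*(-97) = (-65 + sqrt(-26 - 5*(-2 - 4)*2))*(-97) = (-65 + sqrt(-26 - 5*(-6)*2))*(-97) = (-65 + sqrt(-26 + 30*2))*(-97) = (-65 + sqrt(-26 + 60))*(-97) = (-65 + sqrt(34))*(-97) = 6305 - 97*sqrt(34)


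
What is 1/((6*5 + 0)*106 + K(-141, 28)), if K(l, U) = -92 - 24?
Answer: 1/3064 ≈ 0.00032637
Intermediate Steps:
K(l, U) = -116
1/((6*5 + 0)*106 + K(-141, 28)) = 1/((6*5 + 0)*106 - 116) = 1/((30 + 0)*106 - 116) = 1/(30*106 - 116) = 1/(3180 - 116) = 1/3064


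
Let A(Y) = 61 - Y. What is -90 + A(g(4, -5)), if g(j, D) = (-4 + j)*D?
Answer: -29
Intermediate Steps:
g(j, D) = D*(-4 + j)
-90 + A(g(4, -5)) = -90 + (61 - (-5)*(-4 + 4)) = -90 + (61 - (-5)*0) = -90 + (61 - 1*0) = -90 + (61 + 0) = -90 + 61 = -29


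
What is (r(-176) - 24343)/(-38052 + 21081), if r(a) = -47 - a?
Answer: 24214/16971 ≈ 1.4268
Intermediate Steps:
(r(-176) - 24343)/(-38052 + 21081) = ((-47 - 1*(-176)) - 24343)/(-38052 + 21081) = ((-47 + 176) - 24343)/(-16971) = (129 - 24343)*(-1/16971) = -24214*(-1/16971) = 24214/16971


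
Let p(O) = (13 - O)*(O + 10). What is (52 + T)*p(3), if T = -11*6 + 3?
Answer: -1430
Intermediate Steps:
T = -63 (T = -66 + 3 = -63)
p(O) = (10 + O)*(13 - O) (p(O) = (13 - O)*(10 + O) = (10 + O)*(13 - O))
(52 + T)*p(3) = (52 - 63)*(130 - 1*3**2 + 3*3) = -11*(130 - 1*9 + 9) = -11*(130 - 9 + 9) = -11*130 = -1430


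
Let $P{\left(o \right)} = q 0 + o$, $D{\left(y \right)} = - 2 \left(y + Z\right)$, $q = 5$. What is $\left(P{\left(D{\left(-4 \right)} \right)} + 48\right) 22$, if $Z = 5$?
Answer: $1012$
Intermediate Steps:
$D{\left(y \right)} = -10 - 2 y$ ($D{\left(y \right)} = - 2 \left(y + 5\right) = - 2 \left(5 + y\right) = -10 - 2 y$)
$P{\left(o \right)} = o$ ($P{\left(o \right)} = 5 \cdot 0 + o = 0 + o = o$)
$\left(P{\left(D{\left(-4 \right)} \right)} + 48\right) 22 = \left(\left(-10 - -8\right) + 48\right) 22 = \left(\left(-10 + 8\right) + 48\right) 22 = \left(-2 + 48\right) 22 = 46 \cdot 22 = 1012$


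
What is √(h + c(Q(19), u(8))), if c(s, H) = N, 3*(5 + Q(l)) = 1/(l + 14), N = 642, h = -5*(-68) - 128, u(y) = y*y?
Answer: √854 ≈ 29.223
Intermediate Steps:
u(y) = y²
h = 212 (h = 340 - 128 = 212)
Q(l) = -5 + 1/(3*(14 + l)) (Q(l) = -5 + 1/(3*(l + 14)) = -5 + 1/(3*(14 + l)))
c(s, H) = 642
√(h + c(Q(19), u(8))) = √(212 + 642) = √854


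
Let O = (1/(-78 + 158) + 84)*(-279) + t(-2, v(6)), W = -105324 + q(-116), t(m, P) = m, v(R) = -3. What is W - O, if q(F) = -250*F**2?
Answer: -275670601/80 ≈ -3.4459e+6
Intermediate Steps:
W = -3469324 (W = -105324 - 250*(-116)**2 = -105324 - 250*13456 = -105324 - 3364000 = -3469324)
O = -1875319/80 (O = (1/(-78 + 158) + 84)*(-279) - 2 = (1/80 + 84)*(-279) - 2 = (6721/80)*(-279) - 2 = -1875159/80 - 2 = -1875319/80 ≈ -23442.)
W - O = -3469324 - 1*(-1875319/80) = -3469324 + 1875319/80 = -275670601/80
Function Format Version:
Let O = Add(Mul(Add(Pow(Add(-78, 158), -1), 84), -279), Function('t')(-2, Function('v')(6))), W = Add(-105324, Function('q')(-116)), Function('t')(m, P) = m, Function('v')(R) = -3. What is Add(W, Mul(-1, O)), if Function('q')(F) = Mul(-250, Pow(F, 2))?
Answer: Rational(-275670601, 80) ≈ -3.4459e+6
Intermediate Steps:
W = -3469324 (W = Add(-105324, Mul(-250, Pow(-116, 2))) = Add(-105324, Mul(-250, 13456)) = Add(-105324, -3364000) = -3469324)
O = Rational(-1875319, 80) (O = Add(Mul(Add(Pow(Add(-78, 158), -1), 84), -279), -2) = Add(Mul(Add(Pow(80, -1), 84), -279), -2) = Add(Mul(Add(Rational(1, 80), 84), -279), -2) = Add(Mul(Rational(6721, 80), -279), -2) = Add(Rational(-1875159, 80), -2) = Rational(-1875319, 80) ≈ -23442.)
Add(W, Mul(-1, O)) = Add(-3469324, Mul(-1, Rational(-1875319, 80))) = Add(-3469324, Rational(1875319, 80)) = Rational(-275670601, 80)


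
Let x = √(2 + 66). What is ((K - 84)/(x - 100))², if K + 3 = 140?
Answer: 2809/(4*(50 - √17)²) ≈ 0.33366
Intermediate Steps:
K = 137 (K = -3 + 140 = 137)
x = 2*√17 (x = √68 = 2*√17 ≈ 8.2462)
((K - 84)/(x - 100))² = ((137 - 84)/(2*√17 - 100))² = (53/(-100 + 2*√17))² = 2809/(-100 + 2*√17)²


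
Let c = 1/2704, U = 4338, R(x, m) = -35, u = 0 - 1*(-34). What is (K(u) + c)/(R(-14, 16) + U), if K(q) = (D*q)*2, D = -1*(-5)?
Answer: 919361/11635312 ≈ 0.079015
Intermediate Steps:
u = 34 (u = 0 + 34 = 34)
D = 5
K(q) = 10*q (K(q) = (5*q)*2 = 10*q)
c = 1/2704 ≈ 0.00036982
(K(u) + c)/(R(-14, 16) + U) = (10*34 + 1/2704)/(-35 + 4338) = (340 + 1/2704)/4303 = (919361/2704)*(1/4303) = 919361/11635312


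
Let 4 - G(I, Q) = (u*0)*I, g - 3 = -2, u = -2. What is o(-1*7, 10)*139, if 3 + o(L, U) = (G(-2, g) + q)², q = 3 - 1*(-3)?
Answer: 13483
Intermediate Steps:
g = 1 (g = 3 - 2 = 1)
G(I, Q) = 4 (G(I, Q) = 4 - (-2*0)*I = 4 - 0*I = 4 - 1*0 = 4 + 0 = 4)
q = 6 (q = 3 + 3 = 6)
o(L, U) = 97 (o(L, U) = -3 + (4 + 6)² = -3 + 10² = -3 + 100 = 97)
o(-1*7, 10)*139 = 97*139 = 13483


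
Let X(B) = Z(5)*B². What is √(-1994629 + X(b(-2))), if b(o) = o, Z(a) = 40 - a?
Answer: I*√1994489 ≈ 1412.3*I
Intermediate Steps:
X(B) = 35*B² (X(B) = (40 - 1*5)*B² = (40 - 5)*B² = 35*B²)
√(-1994629 + X(b(-2))) = √(-1994629 + 35*(-2)²) = √(-1994629 + 35*4) = √(-1994629 + 140) = √(-1994489) = I*√1994489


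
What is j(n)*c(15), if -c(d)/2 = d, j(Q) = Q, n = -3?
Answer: 90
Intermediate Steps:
c(d) = -2*d
j(n)*c(15) = -(-6)*15 = -3*(-30) = 90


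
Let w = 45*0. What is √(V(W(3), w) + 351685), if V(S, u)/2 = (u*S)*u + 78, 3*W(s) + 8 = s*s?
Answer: √351841 ≈ 593.16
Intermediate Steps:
w = 0
W(s) = -8/3 + s²/3 (W(s) = -8/3 + (s*s)/3 = -8/3 + s²/3)
V(S, u) = 156 + 2*S*u² (V(S, u) = 2*((u*S)*u + 78) = 2*((S*u)*u + 78) = 2*(S*u² + 78) = 2*(78 + S*u²) = 156 + 2*S*u²)
√(V(W(3), w) + 351685) = √((156 + 2*(-8/3 + (⅓)*3²)*0²) + 351685) = √((156 + 2*(-8/3 + (⅓)*9)*0) + 351685) = √((156 + 2*(-8/3 + 3)*0) + 351685) = √((156 + 2*(⅓)*0) + 351685) = √((156 + 0) + 351685) = √(156 + 351685) = √351841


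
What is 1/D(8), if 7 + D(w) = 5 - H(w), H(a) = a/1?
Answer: -⅒ ≈ -0.10000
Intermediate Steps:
H(a) = a (H(a) = a*1 = a)
D(w) = -2 - w (D(w) = -7 + (5 - w) = -2 - w)
1/D(8) = 1/(-2 - 1*8) = 1/(-2 - 8) = 1/(-10) = -⅒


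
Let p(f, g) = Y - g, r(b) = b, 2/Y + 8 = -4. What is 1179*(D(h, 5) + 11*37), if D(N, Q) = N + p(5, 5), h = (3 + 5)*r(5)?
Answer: 1041843/2 ≈ 5.2092e+5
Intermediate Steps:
Y = -1/6 (Y = 2/(-8 - 4) = 2/(-12) = 2*(-1/12) = -1/6 ≈ -0.16667)
p(f, g) = -1/6 - g
h = 40 (h = (3 + 5)*5 = 8*5 = 40)
D(N, Q) = -31/6 + N (D(N, Q) = N + (-1/6 - 1*5) = N + (-1/6 - 5) = N - 31/6 = -31/6 + N)
1179*(D(h, 5) + 11*37) = 1179*((-31/6 + 40) + 11*37) = 1179*(209/6 + 407) = 1179*(2651/6) = 1041843/2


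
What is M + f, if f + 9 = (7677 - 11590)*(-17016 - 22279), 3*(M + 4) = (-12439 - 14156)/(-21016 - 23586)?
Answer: 6858062492709/44602 ≈ 1.5376e+8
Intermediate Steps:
M = -169543/44602 (M = -4 + ((-12439 - 14156)/(-21016 - 23586))/3 = -4 + (-26595/(-44602))/3 = -4 + (-26595*(-1/44602))/3 = -4 + (1/3)*(26595/44602) = -4 + 8865/44602 = -169543/44602 ≈ -3.8012)
f = 153761326 (f = -9 + (7677 - 11590)*(-17016 - 22279) = -9 - 3913*(-39295) = -9 + 153761335 = 153761326)
M + f = -169543/44602 + 153761326 = 6858062492709/44602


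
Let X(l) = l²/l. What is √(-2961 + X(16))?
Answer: I*√2945 ≈ 54.268*I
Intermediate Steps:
X(l) = l
√(-2961 + X(16)) = √(-2961 + 16) = √(-2945) = I*√2945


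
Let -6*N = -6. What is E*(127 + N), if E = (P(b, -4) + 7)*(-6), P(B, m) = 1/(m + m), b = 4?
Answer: -5280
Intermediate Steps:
N = 1 (N = -1/6*(-6) = 1)
P(B, m) = 1/(2*m)
E = -165/4 (E = ((1/2)/(-4) + 7)*(-6) = ((1/2)*(-1/4) + 7)*(-6) = (-1/8 + 7)*(-6) = (55/8)*(-6) = -165/4 ≈ -41.250)
E*(127 + N) = -165*(127 + 1)/4 = -165/4*128 = -5280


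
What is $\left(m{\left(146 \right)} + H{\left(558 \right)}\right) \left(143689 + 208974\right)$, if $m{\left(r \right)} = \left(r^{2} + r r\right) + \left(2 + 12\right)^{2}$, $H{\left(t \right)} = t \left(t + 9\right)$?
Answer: $126681486882$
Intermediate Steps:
$H{\left(t \right)} = t \left(9 + t\right)$
$m{\left(r \right)} = 196 + 2 r^{2}$ ($m{\left(r \right)} = \left(r^{2} + r^{2}\right) + 14^{2} = 2 r^{2} + 196 = 196 + 2 r^{2}$)
$\left(m{\left(146 \right)} + H{\left(558 \right)}\right) \left(143689 + 208974\right) = \left(\left(196 + 2 \cdot 146^{2}\right) + 558 \left(9 + 558\right)\right) \left(143689 + 208974\right) = \left(\left(196 + 2 \cdot 21316\right) + 558 \cdot 567\right) 352663 = \left(\left(196 + 42632\right) + 316386\right) 352663 = \left(42828 + 316386\right) 352663 = 359214 \cdot 352663 = 126681486882$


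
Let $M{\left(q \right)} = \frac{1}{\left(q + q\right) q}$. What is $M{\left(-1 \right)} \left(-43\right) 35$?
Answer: $- \frac{1505}{2} \approx -752.5$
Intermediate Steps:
$M{\left(q \right)} = \frac{1}{2 q^{2}}$ ($M{\left(q \right)} = \frac{1}{2 q q} = \frac{\frac{1}{2} \frac{1}{q}}{q} = \frac{1}{2 q^{2}}$)
$M{\left(-1 \right)} \left(-43\right) 35 = \frac{1}{2 \cdot 1} \left(-43\right) 35 = \frac{1}{2} \cdot 1 \left(-43\right) 35 = \frac{1}{2} \left(-43\right) 35 = \left(- \frac{43}{2}\right) 35 = - \frac{1505}{2}$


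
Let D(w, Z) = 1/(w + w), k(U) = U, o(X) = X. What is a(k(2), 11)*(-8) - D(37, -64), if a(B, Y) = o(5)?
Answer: -2961/74 ≈ -40.013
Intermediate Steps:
D(w, Z) = 1/(2*w)
a(B, Y) = 5
a(k(2), 11)*(-8) - D(37, -64) = 5*(-8) - 1/(2*37) = -40 - 1/(2*37) = -40 - 1*1/74 = -40 - 1/74 = -2961/74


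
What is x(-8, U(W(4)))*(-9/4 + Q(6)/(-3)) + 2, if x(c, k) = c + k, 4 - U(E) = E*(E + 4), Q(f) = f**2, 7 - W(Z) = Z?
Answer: 1433/4 ≈ 358.25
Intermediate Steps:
W(Z) = 7 - Z
U(E) = 4 - E*(4 + E) (U(E) = 4 - E*(E + 4) = 4 - E*(4 + E))
x(-8, U(W(4)))*(-9/4 + Q(6)/(-3)) + 2 = (-8 + (4 - (7 - 1*4)**2 - 4*(7 - 1*4)))*(-9/4 + 6**2/(-3)) + 2 = (-8 + (4 - (7 - 4)**2 - 4*(7 - 4)))*(-9*1/4 + 36*(-1/3)) + 2 = (-8 + (4 - 1*3**2 - 4*3))*(-9/4 - 12) + 2 = (-8 + (4 - 1*9 - 12))*(-57/4) + 2 = (-8 + (4 - 9 - 12))*(-57/4) + 2 = (-8 - 17)*(-57/4) + 2 = -25*(-57/4) + 2 = 1425/4 + 2 = 1433/4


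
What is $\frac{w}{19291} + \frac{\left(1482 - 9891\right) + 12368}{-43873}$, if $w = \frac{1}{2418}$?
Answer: $- \frac{184670036969}{2046484075974} \approx -0.090238$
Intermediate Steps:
$w = \frac{1}{2418} \approx 0.00041356$
$\frac{w}{19291} + \frac{\left(1482 - 9891\right) + 12368}{-43873} = \frac{1}{2418 \cdot 19291} + \frac{\left(1482 - 9891\right) + 12368}{-43873} = \frac{1}{2418} \cdot \frac{1}{19291} + \left(-8409 + 12368\right) \left(- \frac{1}{43873}\right) = \frac{1}{46645638} + 3959 \left(- \frac{1}{43873}\right) = \frac{1}{46645638} - \frac{3959}{43873} = - \frac{184670036969}{2046484075974}$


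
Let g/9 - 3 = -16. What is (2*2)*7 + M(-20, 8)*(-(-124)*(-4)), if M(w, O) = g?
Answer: 58060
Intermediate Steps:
g = -117 (g = 27 + 9*(-16) = 27 - 144 = -117)
M(w, O) = -117
(2*2)*7 + M(-20, 8)*(-(-124)*(-4)) = (2*2)*7 - (-14508)*(-1*(-4)) = 4*7 - (-14508)*4 = 28 - 117*(-496) = 28 + 58032 = 58060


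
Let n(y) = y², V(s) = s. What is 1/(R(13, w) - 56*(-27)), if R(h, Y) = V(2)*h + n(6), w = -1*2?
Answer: 1/1574 ≈ 0.00063532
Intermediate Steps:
w = -2
R(h, Y) = 36 + 2*h (R(h, Y) = 2*h + 6² = 2*h + 36 = 36 + 2*h)
1/(R(13, w) - 56*(-27)) = 1/((36 + 2*13) - 56*(-27)) = 1/((36 + 26) + 1512) = 1/(62 + 1512) = 1/1574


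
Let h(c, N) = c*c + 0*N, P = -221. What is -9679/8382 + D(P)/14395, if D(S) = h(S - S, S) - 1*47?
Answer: -139723159/120658890 ≈ -1.1580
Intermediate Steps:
h(c, N) = c² (h(c, N) = c² + 0 = c²)
D(S) = -47 (D(S) = (S - S)² - 1*47 = 0² - 47 = 0 - 47 = -47)
-9679/8382 + D(P)/14395 = -9679/8382 - 47/14395 = -139723159/120658890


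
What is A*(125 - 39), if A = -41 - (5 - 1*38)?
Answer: -688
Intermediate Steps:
A = -8 (A = -41 - (5 - 38) = -41 - 1*(-33) = -41 + 33 = -8)
A*(125 - 39) = -8*(125 - 39) = -8*86 = -688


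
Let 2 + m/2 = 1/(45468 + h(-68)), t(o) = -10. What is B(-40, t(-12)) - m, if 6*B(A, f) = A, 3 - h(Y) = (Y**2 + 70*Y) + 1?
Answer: -60809/22803 ≈ -2.6667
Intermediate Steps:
h(Y) = 2 - Y**2 - 70*Y (h(Y) = 3 - ((Y**2 + 70*Y) + 1) = 3 - (1 + Y**2 + 70*Y) = 3 + (-1 - Y**2 - 70*Y) = 2 - Y**2 - 70*Y)
B(A, f) = A/6
m = -91211/22803 (m = -4 + 2/(45468 + (2 - 1*(-68)**2 - 70*(-68))) = -4 + 2/(45468 + (2 - 1*4624 + 4760)) = -4 + 2/(45468 + (2 - 4624 + 4760)) = -4 + 2/(45468 + 138) = -4 + 2/45606 = -4 + 2*(1/45606) = -4 + 1/22803 = -91211/22803 ≈ -4.0000)
B(-40, t(-12)) - m = (1/6)*(-40) - 1*(-91211/22803) = -20/3 + 91211/22803 = -60809/22803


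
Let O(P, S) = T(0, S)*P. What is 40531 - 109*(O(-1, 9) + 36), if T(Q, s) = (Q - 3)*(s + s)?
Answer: 30721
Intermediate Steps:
T(Q, s) = 2*s*(-3 + Q) (T(Q, s) = (-3 + Q)*(2*s) = 2*s*(-3 + Q))
O(P, S) = -6*P*S (O(P, S) = (2*S*(-3 + 0))*P = (2*S*(-3))*P = (-6*S)*P = -6*P*S)
40531 - 109*(O(-1, 9) + 36) = 40531 - 109*(-6*(-1)*9 + 36) = 40531 - 109*(54 + 36) = 40531 - 109*90 = 40531 - 9810 = 30721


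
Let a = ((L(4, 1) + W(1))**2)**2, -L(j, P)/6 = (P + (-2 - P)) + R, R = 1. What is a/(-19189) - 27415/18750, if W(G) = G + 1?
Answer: -120573287/71958750 ≈ -1.6756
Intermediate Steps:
L(j, P) = 6 (L(j, P) = -6*((P + (-2 - P)) + 1) = -6*(-2 + 1) = -6*(-1) = 6)
W(G) = 1 + G
a = 4096 (a = ((6 + (1 + 1))**2)**2 = ((6 + 2)**2)**2 = (8**2)**2 = 64**2 = 4096)
a/(-19189) - 27415/18750 = 4096/(-19189) - 27415/18750 = 4096*(-1/19189) - 27415*1/18750 = -4096/19189 - 5483/3750 = -120573287/71958750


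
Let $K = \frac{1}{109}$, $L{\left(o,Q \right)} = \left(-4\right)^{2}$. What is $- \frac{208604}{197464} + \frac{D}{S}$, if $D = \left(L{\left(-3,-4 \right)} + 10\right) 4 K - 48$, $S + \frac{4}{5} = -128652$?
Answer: $- \frac{228458880621}{216333462376} \approx -1.056$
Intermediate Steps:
$S = - \frac{643264}{5}$ ($S = - \frac{4}{5} - 128652 = - \frac{643264}{5} \approx -1.2865 \cdot 10^{5}$)
$L{\left(o,Q \right)} = 16$
$K = \frac{1}{109} \approx 0.0091743$
$D = - \frac{5128}{109}$ ($D = \left(16 + 10\right) 4 \cdot \frac{1}{109} - 48 = 26 \cdot 4 \cdot \frac{1}{109} - 48 = 104 \cdot \frac{1}{109} - 48 = \frac{104}{109} - 48 = - \frac{5128}{109} \approx -47.046$)
$- \frac{208604}{197464} + \frac{D}{S} = - \frac{208604}{197464} - \frac{5128}{109 \left(- \frac{643264}{5}\right)} = \left(-208604\right) \frac{1}{197464} - - \frac{3205}{8764472} = - \frac{52151}{49366} + \frac{3205}{8764472} = - \frac{228458880621}{216333462376}$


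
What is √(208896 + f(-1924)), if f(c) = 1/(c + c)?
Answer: √773286198334/1924 ≈ 457.05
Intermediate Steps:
f(c) = 1/(2*c)
√(208896 + f(-1924)) = √(208896 + (½)/(-1924)) = √(208896 + (½)*(-1/1924)) = √(208896 - 1/3848) = √(803831807/3848) = √773286198334/1924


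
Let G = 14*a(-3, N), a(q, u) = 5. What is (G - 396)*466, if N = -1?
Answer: -151916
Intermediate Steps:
G = 70 (G = 14*5 = 70)
(G - 396)*466 = (70 - 396)*466 = -326*466 = -151916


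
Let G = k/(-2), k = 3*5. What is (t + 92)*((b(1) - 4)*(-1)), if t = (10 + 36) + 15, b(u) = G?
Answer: 3519/2 ≈ 1759.5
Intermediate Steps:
k = 15
G = -15/2 (G = 15/(-2) = 15*(-½) = -15/2 ≈ -7.5000)
b(u) = -15/2
t = 61 (t = 46 + 15 = 61)
(t + 92)*((b(1) - 4)*(-1)) = (61 + 92)*((-15/2 - 4)*(-1)) = 153*(-23/2*(-1)) = 153*(23/2) = 3519/2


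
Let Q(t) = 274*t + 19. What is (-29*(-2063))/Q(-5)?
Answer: -59827/1351 ≈ -44.284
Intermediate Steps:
Q(t) = 19 + 274*t
(-29*(-2063))/Q(-5) = (-29*(-2063))/(19 + 274*(-5)) = 59827/(19 - 1370) = 59827/(-1351) = 59827*(-1/1351) = -59827/1351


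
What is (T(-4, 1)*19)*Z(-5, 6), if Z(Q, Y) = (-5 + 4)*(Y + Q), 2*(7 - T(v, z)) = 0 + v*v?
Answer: 19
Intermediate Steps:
T(v, z) = 7 - v**2/2 (T(v, z) = 7 - (0 + v*v)/2 = 7 - (0 + v**2)/2 = 7 - v**2/2)
Z(Q, Y) = -Q - Y (Z(Q, Y) = -(Q + Y) = -Q - Y)
(T(-4, 1)*19)*Z(-5, 6) = ((7 - 1/2*(-4)**2)*19)*(-1*(-5) - 1*6) = ((7 - 1/2*16)*19)*(5 - 6) = ((7 - 8)*19)*(-1) = -1*19*(-1) = -19*(-1) = 19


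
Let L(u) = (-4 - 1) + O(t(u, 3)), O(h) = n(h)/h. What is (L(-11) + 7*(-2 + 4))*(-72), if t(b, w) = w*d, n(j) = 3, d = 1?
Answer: -720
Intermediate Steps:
t(b, w) = w (t(b, w) = w*1 = w)
O(h) = 3/h
L(u) = -4 (L(u) = (-4 - 1) + 3/3 = -5 + 3*(⅓) = -5 + 1 = -4)
(L(-11) + 7*(-2 + 4))*(-72) = (-4 + 7*(-2 + 4))*(-72) = (-4 + 7*2)*(-72) = (-4 + 14)*(-72) = 10*(-72) = -720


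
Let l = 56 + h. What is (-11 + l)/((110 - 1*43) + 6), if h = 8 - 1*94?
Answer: -41/73 ≈ -0.56164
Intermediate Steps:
h = -86 (h = 8 - 94 = -86)
l = -30 (l = 56 - 86 = -30)
(-11 + l)/((110 - 1*43) + 6) = (-11 - 30)/((110 - 1*43) + 6) = -41/((110 - 43) + 6) = -41/(67 + 6) = -41/73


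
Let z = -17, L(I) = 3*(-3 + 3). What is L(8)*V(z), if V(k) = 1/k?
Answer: 0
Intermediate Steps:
L(I) = 0 (L(I) = 3*0 = 0)
L(8)*V(z) = 0/(-17) = 0*(-1/17) = 0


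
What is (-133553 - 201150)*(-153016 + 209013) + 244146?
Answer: -18742119745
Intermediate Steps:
(-133553 - 201150)*(-153016 + 209013) + 244146 = -334703*55997 + 244146 = -18742363891 + 244146 = -18742119745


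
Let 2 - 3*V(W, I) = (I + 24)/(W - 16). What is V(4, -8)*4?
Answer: 40/9 ≈ 4.4444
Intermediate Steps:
V(W, I) = 2/3 - (24 + I)/(3*(-16 + W)) (V(W, I) = 2/3 - (I + 24)/(3*(W - 16)) = 2/3 - (24 + I)/(3*(-16 + W)))
V(4, -8)*4 = ((-56 - 1*(-8) + 2*4)/(3*(-16 + 4)))*4 = ((1/3)*(-56 + 8 + 8)/(-12))*4 = ((1/3)*(-1/12)*(-40))*4 = (10/9)*4 = 40/9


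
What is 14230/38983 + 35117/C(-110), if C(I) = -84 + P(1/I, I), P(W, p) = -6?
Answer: -1367685311/3508470 ≈ -389.82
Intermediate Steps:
C(I) = -90 (C(I) = -84 - 6 = -90)
14230/38983 + 35117/C(-110) = 14230/38983 + 35117/(-90) = 14230*(1/38983) + 35117*(-1/90) = 14230/38983 - 35117/90 = -1367685311/3508470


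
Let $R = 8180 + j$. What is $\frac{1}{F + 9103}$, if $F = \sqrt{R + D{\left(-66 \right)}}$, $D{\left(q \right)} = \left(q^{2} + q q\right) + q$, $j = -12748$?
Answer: $\frac{9103}{82860531} - \frac{\sqrt{4078}}{82860531} \approx 0.00010909$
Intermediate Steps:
$D{\left(q \right)} = q + 2 q^{2}$ ($D{\left(q \right)} = \left(q^{2} + q^{2}\right) + q = 2 q^{2} + q = q + 2 q^{2}$)
$R = -4568$ ($R = 8180 - 12748 = -4568$)
$F = \sqrt{4078}$ ($F = \sqrt{-4568 - 66 \left(1 + 2 \left(-66\right)\right)} = \sqrt{-4568 - 66 \left(1 - 132\right)} = \sqrt{-4568 - -8646} = \sqrt{-4568 + 8646} = \sqrt{4078} \approx 63.859$)
$\frac{1}{F + 9103} = \frac{1}{\sqrt{4078} + 9103} = \frac{1}{9103 + \sqrt{4078}}$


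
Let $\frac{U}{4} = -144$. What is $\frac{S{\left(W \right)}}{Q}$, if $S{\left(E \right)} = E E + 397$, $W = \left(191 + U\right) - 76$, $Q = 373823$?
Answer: $\frac{212918}{373823} \approx 0.56957$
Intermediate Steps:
$U = -576$ ($U = 4 \left(-144\right) = -576$)
$W = -461$ ($W = \left(191 - 576\right) - 76 = -385 - 76 = -461$)
$S{\left(E \right)} = 397 + E^{2}$ ($S{\left(E \right)} = E^{2} + 397 = 397 + E^{2}$)
$\frac{S{\left(W \right)}}{Q} = \frac{397 + \left(-461\right)^{2}}{373823} = \left(397 + 212521\right) \frac{1}{373823} = 212918 \cdot \frac{1}{373823} = \frac{212918}{373823}$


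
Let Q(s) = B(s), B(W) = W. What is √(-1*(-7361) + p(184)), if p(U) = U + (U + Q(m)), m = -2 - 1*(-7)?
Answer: √7734 ≈ 87.943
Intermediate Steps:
m = 5 (m = -2 + 7 = 5)
Q(s) = s
p(U) = 5 + 2*U (p(U) = U + (U + 5) = U + (5 + U) = 5 + 2*U)
√(-1*(-7361) + p(184)) = √(-1*(-7361) + (5 + 2*184)) = √(7361 + (5 + 368)) = √(7361 + 373) = √7734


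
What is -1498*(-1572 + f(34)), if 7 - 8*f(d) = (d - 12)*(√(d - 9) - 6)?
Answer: 9397703/4 ≈ 2.3494e+6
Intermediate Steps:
f(d) = 7/8 - (-12 + d)*(-6 + √(-9 + d))/8 (f(d) = 7/8 - (d - 12)*(√(d - 9) - 6)/8 = 7/8 - (-12 + d)*(√(-9 + d) - 6)/8 = 7/8 - (-12 + d)*(-6 + √(-9 + d))/8)
-1498*(-1572 + f(34)) = -1498*(-1572 + (-65/8 + 3*√(-9 + 34)/2 + (¾)*34 - ⅛*34*√(-9 + 34))) = -1498*(-1572 + (-65/8 + 3*√25/2 + 51/2 - ⅛*34*√25)) = -1498*(-1572 + (-65/8 + (3/2)*5 + 51/2 - ⅛*34*5)) = -1498*(-1572 + (-65/8 + 15/2 + 51/2 - 85/4)) = -1498*(-1572 + 29/8) = -1498*(-12547/8) = 9397703/4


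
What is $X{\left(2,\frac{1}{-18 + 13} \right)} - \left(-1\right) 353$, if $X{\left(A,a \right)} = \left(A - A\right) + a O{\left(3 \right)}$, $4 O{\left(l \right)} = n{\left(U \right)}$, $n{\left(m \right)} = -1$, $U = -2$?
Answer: $\frac{7061}{20} \approx 353.05$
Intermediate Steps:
$O{\left(l \right)} = - \frac{1}{4}$ ($O{\left(l \right)} = \frac{1}{4} \left(-1\right) = - \frac{1}{4}$)
$X{\left(A,a \right)} = - \frac{a}{4}$ ($X{\left(A,a \right)} = \left(A - A\right) + a \left(- \frac{1}{4}\right) = 0 - \frac{a}{4} = - \frac{a}{4}$)
$X{\left(2,\frac{1}{-18 + 13} \right)} - \left(-1\right) 353 = - \frac{1}{4 \left(-18 + 13\right)} - \left(-1\right) 353 = - \frac{1}{4 \left(-5\right)} - -353 = \left(- \frac{1}{4}\right) \left(- \frac{1}{5}\right) + 353 = \frac{1}{20} + 353 = \frac{7061}{20}$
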